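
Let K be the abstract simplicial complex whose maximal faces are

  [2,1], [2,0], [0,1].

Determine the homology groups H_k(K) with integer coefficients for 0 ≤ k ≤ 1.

H_0 = Z,  H_1 = Z.

Fix the vertex order 0 < 1 < 2 and write every simplex with vertices in increasing order. Then dim K = 1 and the simplices of K are:

  0-simplices (3): [0], [1], [2]
  1-simplices (3): [0,1], [0,2], [1,2]

giving chain groups C_0 ≅ Z^3, C_1 ≅ Z^3.

∂_1: C_1 → C_0 is given by ∂[p,q] = [q] − [p].
The 3×3 boundary matrix has rank 2 and Smith normal form diag(1,1).

Now H_k = ker ∂_k / im ∂_{k+1}, so:

  H_0: rank C_0 − rank ∂_1 = 3 − 2 = 1, and the invariant factors of ∂_1 are all 1, so H_0 = Z.
  H_1: rank ker ∂_1 − rank ∂_2 = (3 − 2) − 0 = 1, and there is no ∂_2, so H_1 = Z.

As a check, the Euler characteristic is 3 − 3 = 0, which agrees with 1 − 1 = 0.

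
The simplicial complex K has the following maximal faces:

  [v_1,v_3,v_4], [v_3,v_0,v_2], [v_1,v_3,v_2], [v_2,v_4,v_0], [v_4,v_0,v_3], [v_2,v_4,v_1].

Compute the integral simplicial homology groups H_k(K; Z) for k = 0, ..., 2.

Take the total order v_0 < v_1 < v_2 < v_3 < v_4 on the vertex set. Then K (dimension 2) consists of the simplices:

  0-simplices (5): [v_0], [v_1], [v_2], [v_3], [v_4]
  1-simplices (9): [v_0,v_2], [v_0,v_3], [v_0,v_4], [v_1,v_2], [v_1,v_3], [v_1,v_4], [v_2,v_3], [v_2,v_4], [v_3,v_4]
  2-simplices (6): [v_0,v_2,v_3], [v_0,v_2,v_4], [v_0,v_3,v_4], [v_1,v_2,v_3], [v_1,v_2,v_4], [v_1,v_3,v_4]

giving chain groups C_0 ≅ Z^5, C_1 ≅ Z^9, C_2 ≅ Z^6.

Boundary ∂_1: C_1 → C_0 maps an edge to its endpoints' difference, ∂[p,q] = q − p.
This gives a 5×9 integer matrix of rank 4; reducing to Smith normal form yields diagonal entries (1,1,1,1).

Boundary ∂_2: C_2 → C_1 maps a triangle to the signed sum of its edges. For instance
  ∂[v_0,v_3,v_4] = [v_3,v_4] − [v_0,v_4] + [v_0,v_3],
  ∂[v_0,v_2,v_4] = [v_2,v_4] − [v_0,v_4] + [v_0,v_2].
This gives a 9×6 integer matrix of rank 5; reducing to Smith normal form yields diagonal entries (1,1,1,1,1).

Now H_k = ker ∂_k / im ∂_{k+1}, so:

  H_0: rank C_0 − rank ∂_1 = 5 − 4 = 1, and the invariant factors of ∂_1 are all 1, so H_0 = Z.
  H_1: rank ker ∂_1 − rank ∂_2 = (9 − 4) − 5 = 0, and the invariant factors of ∂_2 are all 1, so H_1 = 0.
  H_2: rank ker ∂_2 − rank ∂_3 = (6 − 5) − 0 = 1, and there is no ∂_3, so H_2 = Z.

As a check, the Euler characteristic is 5 − 9 + 6 = 2, which agrees with 1 − 0 + 1 = 2.
(K is a triangulation of the 2-sphere S^2.)

H_0 ≅ Z,  H_1 = 0,  H_2 ≅ Z.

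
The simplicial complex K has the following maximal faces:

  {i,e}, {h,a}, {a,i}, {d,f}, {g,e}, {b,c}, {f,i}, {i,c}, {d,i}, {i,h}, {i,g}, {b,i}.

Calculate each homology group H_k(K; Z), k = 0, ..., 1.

Take the total order a < b < c < d < e < f < g < h < i on the vertex set. Then K (dimension 1) consists of the simplices:

  0-simplices (9): a, b, c, d, e, f, g, h, i
  1-simplices (12): ah, ai, bc, bi, ci, df, di, eg, ei, fi, gi, hi

giving chain groups C_0 ≅ Z^9, C_1 ≅ Z^12.

Boundary ∂_1: C_1 → C_0 is given by ∂[p,q] = [q] − [p].
This gives a 9×12 integer matrix of rank 8; reducing to Smith normal form yields diagonal entries (1,1,1,1,1,1,1,1).

From H_k ≅ ker(∂_k) / im(∂_{k+1}) we obtain:

  H_0: rank C_0 − rank ∂_1 = 9 − 8 = 1, and the invariant factors of ∂_1 are all 1, so H_0 = Z.
  H_1: rank ker ∂_1 − rank ∂_2 = (12 − 8) − 0 = 4, and there is no ∂_2, so H_1 = Z^4.

As a check, the Euler characteristic is 9 − 12 = -3, which agrees with 1 − 4 = -3.
(K is a triangulation of a wedge of 4 circles.)

H_0 = Z,  H_1 = Z^4.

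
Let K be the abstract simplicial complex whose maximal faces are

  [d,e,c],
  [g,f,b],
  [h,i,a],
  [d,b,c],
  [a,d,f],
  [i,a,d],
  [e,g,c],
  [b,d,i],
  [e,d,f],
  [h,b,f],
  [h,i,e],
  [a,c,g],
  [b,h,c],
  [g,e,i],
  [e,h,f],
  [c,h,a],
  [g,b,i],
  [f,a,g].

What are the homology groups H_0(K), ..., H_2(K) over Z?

H_0 ≅ Z,  H_1 ≅ Z^2,  H_2 ≅ Z.

Order the vertices as a < b < c < d < e < f < g < h < i. Listing each simplex with vertices in this order, K has dimension 2 with simplices:

  0-simplices (9): a, b, c, d, e, f, g, h, i
  1-simplices (27): ac, ad, af, ag, ah, ai, bc, bd, bf, bg, bh, bi, cd, ce, cg, ch, de, df, di, ef, eg, eh, ei, fg, fh, gi, hi
  2-simplices (18): acg, ach, adf, adi, afg, ahi, bcd, bch, bdi, bfg, bfh, bgi, cde, ceg, def, efh, egi, ehi

Hence C_0 ≅ Z^9, C_1 ≅ Z^27, C_2 ≅ Z^18.

∂_1: C_1 → C_0 is given by ∂[p,q] = [q] − [p]. For instance
  ∂df = f − d.
The resulting 9×27 matrix has rank 8, and its Smith normal form has invariant factors (1,1,1,1,1,1,1,1).

The boundary map ∂_2: C_2 → C_1 sends each 2-simplex [p,q,r] to [q,r] − [p,r] + [p,q]. For instance
  ∂bch = ch − bh + bc,
  ∂def = ef − df + de.
This gives a 27×18 integer matrix of rank 17; reducing to Smith normal form yields diagonal entries (1,1,1,1,1,1,1,1,1,1,1,1,1,1,1,1,1).

Reading off H_k = ker ∂_k / im ∂_{k+1}:

  H_0: rank C_0 − rank ∂_1 = 9 − 8 = 1, and the invariant factors of ∂_1 are all 1, so H_0 = Z.
  H_1: rank ker ∂_1 − rank ∂_2 = (27 − 8) − 17 = 2, and the invariant factors of ∂_2 are all 1, so H_1 = Z^2.
  H_2: rank ker ∂_2 − rank ∂_3 = (18 − 17) − 0 = 1, and there is no ∂_3, so H_2 = Z.

As a check, the Euler characteristic is 9 − 27 + 18 = 0, which agrees with 1 − 2 + 1 = 0.
(K is a triangulation of the torus T^2.)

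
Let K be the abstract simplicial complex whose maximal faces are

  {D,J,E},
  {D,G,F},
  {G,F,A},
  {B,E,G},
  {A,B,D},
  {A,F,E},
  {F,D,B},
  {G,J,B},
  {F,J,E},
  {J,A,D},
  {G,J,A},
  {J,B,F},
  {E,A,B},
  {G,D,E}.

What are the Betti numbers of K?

b_0 = 1, b_1 = 2, b_2 = 1.

K has 7 vertices, 21 edges, 14 triangles.
rank ∂_0 = 0, rank ∂_1 = 6 ⇒ b_0 = 7 − 0 − 6 = 1; all invariant factors of ∂_1 are 1 so no torsion. So H_0 ≅ Z.
rank ∂_1 = 6, rank ∂_2 = 13 ⇒ b_1 = 21 − 6 − 13 = 2; all invariant factors of ∂_2 are 1 so no torsion. So H_1 ≅ Z^2.
rank ∂_2 = 13, rank ∂_3 = 0 ⇒ b_2 = 14 − 13 − 0 = 1. So H_2 ≅ Z.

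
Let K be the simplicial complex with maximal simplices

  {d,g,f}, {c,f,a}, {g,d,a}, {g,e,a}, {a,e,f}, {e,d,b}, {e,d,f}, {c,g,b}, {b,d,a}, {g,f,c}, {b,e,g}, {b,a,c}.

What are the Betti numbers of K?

Fix the vertex order a < b < c < d < e < f < g and write every simplex with vertices in increasing order. Then dim K = 2 and the simplices of K are:

  0-simplices (7): a, b, c, d, e, f, g
  1-simplices (18): ab, ac, ad, ae, af, ag, bc, bd, be, bg, cf, cg, de, df, dg, ef, eg, fg
  2-simplices (12): abc, abd, acf, adg, aef, aeg, bcg, bde, beg, cfg, def, dfg

so the chain groups are C_0 ≅ Z^7, C_1 ≅ Z^18, C_2 ≅ Z^12.

∂_1: C_1 → C_0 is given by ∂[p,q] = [q] − [p].
As a 7×18 matrix over Z this has rank 6, with invariant factors (1,1,1,1,1,1).

∂_2: C_2 → C_1 sends each 2-simplex [p,q,r] to [q,r] − [p,r] + [p,q]. For instance
  ∂bcg = cg − bg + bc,
  ∂abd = bd − ad + ab.
This gives a 18×12 integer matrix of rank 12; reducing to Smith normal form yields diagonal entries (1,1,1,1,1,1,1,1,1,1,1,2).

Computing H_k = (kernel of ∂_k) / (image of ∂_{k+1}):

  H_0: rank C_0 − rank ∂_1 = 7 − 6 = 1, and the invariant factors of ∂_1 are all 1, so H_0 = Z.
  H_1: rank ker ∂_1 − rank ∂_2 = (18 − 6) − 12 = 0, and ∂_2 has invariant factor 2 > 1, so H_1 = Z/2.
  H_2: rank ker ∂_2 − rank ∂_3 = (12 − 12) − 0 = 0, and there is no ∂_3, so H_2 = 0.

As a check, the Euler characteristic is 7 − 18 + 12 = 1, which agrees with 1 − 0 + 0 = 1.

Hence the Betti numbers are b_0 = 1, b_1 = 0, b_2 = 0.

b_0 = 1, b_1 = 0, b_2 = 0.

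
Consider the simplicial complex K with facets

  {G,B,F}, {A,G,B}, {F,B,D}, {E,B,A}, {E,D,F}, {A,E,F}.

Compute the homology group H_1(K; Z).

H_1 ≅ Z.

K has 6 vertices, 12 edges, 6 triangles.
rank ∂_1 = 5, rank ∂_2 = 6 ⇒ b_1 = 12 − 5 − 6 = 1; all invariant factors of ∂_2 are 1 so no torsion. So H_1 = Z.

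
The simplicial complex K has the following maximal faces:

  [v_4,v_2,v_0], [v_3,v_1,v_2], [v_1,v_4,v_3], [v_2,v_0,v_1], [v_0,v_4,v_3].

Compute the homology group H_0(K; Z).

Fix the vertex order v_0 < v_1 < v_2 < v_3 < v_4 and write every simplex with vertices in increasing order. Then dim K = 2 and the simplices of K are:

  0-simplices (5): [v_0], [v_1], [v_2], [v_3], [v_4]
  1-simplices (10): [v_0,v_1], [v_0,v_2], [v_0,v_3], [v_0,v_4], [v_1,v_2], [v_1,v_3], [v_1,v_4], [v_2,v_3], [v_2,v_4], [v_3,v_4]
  2-simplices (5): [v_0,v_1,v_2], [v_0,v_2,v_4], [v_0,v_3,v_4], [v_1,v_2,v_3], [v_1,v_3,v_4]

giving chain groups C_0 ≅ Z^5, C_1 ≅ Z^10, C_2 ≅ Z^5.

The boundary map ∂_1: C_1 → C_0 is given by ∂[p,q] = [q] − [p]. For instance
  ∂[v_3,v_4] = [v_4] − [v_3].
This gives a 5×10 integer matrix of rank 4; reducing to Smith normal form yields diagonal entries (1,1,1,1).

Boundary ∂_2: C_2 → C_1 sends each 2-simplex [p,q,r] to [q,r] − [p,r] + [p,q]. For instance
  ∂[v_0,v_2,v_4] = [v_2,v_4] − [v_0,v_4] + [v_0,v_2],
  ∂[v_0,v_1,v_2] = [v_1,v_2] − [v_0,v_2] + [v_0,v_1].
This gives a 10×5 integer matrix of rank 5; reducing to Smith normal form yields diagonal entries (1,1,1,1,1).

Now H_k = ker ∂_k / im ∂_{k+1}, so:

  H_0: rank C_0 − rank ∂_1 = 5 − 4 = 1, and the invariant factors of ∂_1 are all 1, so H_0 ≅ Z.

H_0 ≅ Z.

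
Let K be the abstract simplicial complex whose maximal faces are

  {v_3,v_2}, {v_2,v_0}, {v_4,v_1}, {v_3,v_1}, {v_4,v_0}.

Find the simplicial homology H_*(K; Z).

We work with the vertex ordering v_0 < v_1 < v_2 < v_3 < v_4. The simplices of K, each written with vertices in increasing order, are:

  0-simplices (5): [v_0], [v_1], [v_2], [v_3], [v_4]
  1-simplices (5): [v_0,v_2], [v_0,v_4], [v_1,v_3], [v_1,v_4], [v_2,v_3]

giving chain groups C_0 ≅ Z^5, C_1 ≅ Z^5.

∂_1: C_1 → C_0 is given by ∂[p,q] = [q] − [p]. For instance
  ∂[v_0,v_4] = [v_4] − [v_0].
The resulting 5×5 matrix has rank 4, and its Smith normal form has invariant factors (1,1,1,1).

Computing H_k = (kernel of ∂_k) / (image of ∂_{k+1}):

  H_0: rank C_0 − rank ∂_1 = 5 − 4 = 1, and the invariant factors of ∂_1 are all 1, so H_0 = Z.
  H_1: rank ker ∂_1 − rank ∂_2 = (5 − 4) − 0 = 1, and there is no ∂_2, so H_1 = Z.

H_0 = Z,  H_1 = Z.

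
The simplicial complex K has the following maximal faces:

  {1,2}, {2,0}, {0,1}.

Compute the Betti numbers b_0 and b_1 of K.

b_0 = 1, b_1 = 1.

Order the vertices as 0 < 1 < 2. Listing each simplex with vertices in this order, K has dimension 1 with simplices:

  0-simplices (3): [0], [1], [2]
  1-simplices (3): [0,1], [0,2], [1,2]

giving chain groups C_0 ≅ Z^3, C_1 ≅ Z^3.

Boundary ∂_1: C_1 → C_0 sends each edge [p,q] (with p < q) to q − p. For instance
  ∂[0,2] = [2] − [0].
The 3×3 boundary matrix has rank 2 and Smith normal form diag(1,1).

Reading off H_k = ker ∂_k / im ∂_{k+1}:

  H_0: rank C_0 − rank ∂_1 = 3 − 2 = 1, and the invariant factors of ∂_1 are all 1, so H_0 = Z.
  H_1: rank ker ∂_1 − rank ∂_2 = (3 − 2) − 0 = 1, and there is no ∂_2, so H_1 = Z.

Hence the Betti numbers are b_0 = 1, b_1 = 1.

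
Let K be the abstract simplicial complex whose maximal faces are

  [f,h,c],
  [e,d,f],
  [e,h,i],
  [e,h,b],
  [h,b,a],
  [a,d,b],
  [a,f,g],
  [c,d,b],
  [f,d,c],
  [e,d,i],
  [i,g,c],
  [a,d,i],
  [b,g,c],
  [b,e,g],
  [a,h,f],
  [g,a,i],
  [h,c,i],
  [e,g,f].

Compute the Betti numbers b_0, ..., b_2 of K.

Order the vertices as a < b < c < d < e < f < g < h < i. Listing each simplex with vertices in this order, K has dimension 2 with simplices:

  0-simplices (9): a, b, c, d, e, f, g, h, i
  1-simplices (27): ab, ad, af, ag, ah, ai, bc, bd, be, bg, bh, cd, cf, cg, ch, ci, de, df, di, ef, eg, eh, ei, fg, fh, gi, hi
  2-simplices (18): abd, abh, adi, afg, afh, agi, bcd, bcg, beg, beh, cdf, cfh, cgi, chi, def, dei, efg, ehi

giving chain groups C_0 ≅ Z^9, C_1 ≅ Z^27, C_2 ≅ Z^18.

Boundary ∂_1: C_1 → C_0 sends each edge [p,q] (with p < q) to q − p. For instance
  ∂be = e − b.
The resulting 9×27 matrix has rank 8, and its Smith normal form has invariant factors (1,1,1,1,1,1,1,1).

The boundary map ∂_2: C_2 → C_1 maps a triangle to the signed sum of its edges. For instance
  ∂agi = gi − ai + ag,
  ∂afg = fg − ag + af.
As a 27×18 matrix over Z this has rank 17, with invariant factors (1,1,1,1,1,1,1,1,1,1,1,1,1,1,1,1,1).

From H_k ≅ ker(∂_k) / im(∂_{k+1}) we obtain:

  H_0: rank C_0 − rank ∂_1 = 9 − 8 = 1, and the invariant factors of ∂_1 are all 1, so H_0 ≅ Z.
  H_1: rank ker ∂_1 − rank ∂_2 = (27 − 8) − 17 = 2, and the invariant factors of ∂_2 are all 1, so H_1 ≅ Z^2.
  H_2: rank ker ∂_2 − rank ∂_3 = (18 − 17) − 0 = 1, and there is no ∂_3, so H_2 ≅ Z.

Hence the Betti numbers are b_0 = 1, b_1 = 2, b_2 = 1.

b_0 = 1, b_1 = 2, b_2 = 1.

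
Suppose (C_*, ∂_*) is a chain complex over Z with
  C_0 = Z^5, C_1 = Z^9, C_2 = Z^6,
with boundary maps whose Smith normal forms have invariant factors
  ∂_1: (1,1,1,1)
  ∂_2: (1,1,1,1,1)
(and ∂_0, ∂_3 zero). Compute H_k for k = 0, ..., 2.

H_0 = Z,  H_1 = 0,  H_2 = Z.

H_0: b_0 = 5 − 0 − 4 = 1; torsion from ∂_1 factors > 1: none. So H_0 = Z.
H_1: b_1 = 9 − 4 − 5 = 0; torsion from ∂_2 factors > 1: none. So H_1 = 0.
H_2: b_2 = 6 − 5 − 0 = 1; torsion from ∂_3 factors > 1: none. So H_2 = Z.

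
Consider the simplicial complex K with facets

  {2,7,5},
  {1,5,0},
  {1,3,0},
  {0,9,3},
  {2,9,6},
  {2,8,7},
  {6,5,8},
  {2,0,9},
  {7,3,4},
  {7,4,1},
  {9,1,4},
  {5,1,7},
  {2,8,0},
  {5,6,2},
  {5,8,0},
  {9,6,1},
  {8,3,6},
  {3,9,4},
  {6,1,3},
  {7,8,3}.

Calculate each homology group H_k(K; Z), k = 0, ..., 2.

We work with the vertex ordering 0 < 1 < 2 < 3 < 4 < 5 < 6 < 7 < 8 < 9. The simplices of K, each written with vertices in increasing order, are:

  0-simplices (10): [0], [1], [2], [3], [4], [5], [6], [7], [8], [9]
  1-simplices (30): (30 of them)
  2-simplices (20): (20 of them)

Hence C_0 ≅ Z^10, C_1 ≅ Z^30, C_2 ≅ Z^20.

Boundary ∂_1: C_1 → C_0 maps an edge to its endpoints' difference, ∂[p,q] = q − p. For instance
  ∂[1,7] = [7] − [1].
This gives a 10×30 integer matrix of rank 9; reducing to Smith normal form yields diagonal entries (1,1,1,1,1,1,1,1,1).

∂_2: C_2 → C_1 acts by ∂[p,q,r] = [q,r] − [p,r] + [p,q]. For instance
  ∂[3,4,9] = [4,9] − [3,9] + [3,4],
  ∂[1,4,7] = [4,7] − [1,7] + [1,4].
As a 30×20 matrix over Z this has rank 20, with invariant factors (1,1,1,1,1,1,1,1,1,1,1,1,1,1,1,1,1,1,1,2).

From H_k ≅ ker(∂_k) / im(∂_{k+1}) we obtain:

  H_0: rank C_0 − rank ∂_1 = 10 − 9 = 1, and the invariant factors of ∂_1 are all 1, so H_0 = Z.
  H_1: rank ker ∂_1 − rank ∂_2 = (30 − 9) − 20 = 1, and ∂_2 has invariant factor 2 > 1, so H_1 = Z ⊕ Z/2.
  H_2: rank ker ∂_2 − rank ∂_3 = (20 − 20) − 0 = 0, and there is no ∂_3, so H_2 = 0.

H_0 ≅ Z,  H_1 ≅ Z ⊕ Z/2,  H_2 = 0.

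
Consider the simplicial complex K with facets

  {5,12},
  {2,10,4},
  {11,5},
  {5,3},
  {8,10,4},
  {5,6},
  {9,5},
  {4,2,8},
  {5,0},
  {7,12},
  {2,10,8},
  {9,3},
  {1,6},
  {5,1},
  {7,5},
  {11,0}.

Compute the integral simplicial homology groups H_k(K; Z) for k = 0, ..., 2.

H_0 ≅ Z^2,  H_1 ≅ Z^4,  H_2 ≅ Z.

We work with the vertex ordering 0 < 1 < 2 < 3 < 4 < 5 < 6 < 7 < 8 < 9 < 10 < 11 < 12. The simplices of K, each written with vertices in increasing order, are:

  0-simplices (13): [0], [1], [2], [3], [4], [5], [6], [7], [8], [9], [10], [11], [12]
  1-simplices (18): [0,5], [0,11], [1,5], [1,6], [2,4], [2,8], [2,10], [3,5], [3,9], [4,8], [4,10], [5,6], [5,7], [5,9], [5,11], [5,12], [7,12], [8,10]
  2-simplices (4): [2,4,8], [2,4,10], [2,8,10], [4,8,10]

giving chain groups C_0 ≅ Z^13, C_1 ≅ Z^18, C_2 ≅ Z^4.

∂_1: C_1 → C_0 sends each edge [p,q] (with p < q) to q − p. For instance
  ∂[5,7] = [7] − [5].
The 13×18 boundary matrix has rank 11 and Smith normal form diag(1,1,1,1,1,1,1,1,1,1,1).

The boundary map ∂_2: C_2 → C_1 sends each 2-simplex [p,q,r] to [q,r] − [p,r] + [p,q]. For instance
  ∂[4,8,10] = [8,10] − [4,10] + [4,8],
  ∂[2,8,10] = [8,10] − [2,10] + [2,8].
This gives a 18×4 integer matrix of rank 3; reducing to Smith normal form yields diagonal entries (1,1,1).

Computing H_k = (kernel of ∂_k) / (image of ∂_{k+1}):

  H_0: rank C_0 − rank ∂_1 = 13 − 11 = 2, and the invariant factors of ∂_1 are all 1, so H_0 = Z^2.
  H_1: rank ker ∂_1 − rank ∂_2 = (18 − 11) − 3 = 4, and the invariant factors of ∂_2 are all 1, so H_1 = Z^4.
  H_2: rank ker ∂_2 − rank ∂_3 = (4 − 3) − 0 = 1, and there is no ∂_3, so H_2 = Z.

As a check, the Euler characteristic is 13 − 18 + 4 = -1, which agrees with 2 − 4 + 1 = -1.
(K is a triangulation of the disjoint union of the 2-sphere S^2 and a wedge of 4 circles.)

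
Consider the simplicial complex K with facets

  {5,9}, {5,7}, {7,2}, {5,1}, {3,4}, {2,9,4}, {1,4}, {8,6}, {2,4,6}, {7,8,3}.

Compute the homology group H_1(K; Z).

H_1 ≅ Z^4.

We work with the vertex ordering 1 < 2 < 3 < 4 < 5 < 6 < 7 < 8 < 9. The simplices of K, each written with vertices in increasing order, are:

  0-simplices (9): [1], [2], [3], [4], [5], [6], [7], [8], [9]
  1-simplices (15): [1,4], [1,5], [2,4], [2,6], [2,7], [2,9], [3,4], [3,7], [3,8], [4,6], [4,9], [5,7], [5,9], [6,8], [7,8]
  2-simplices (3): [2,4,6], [2,4,9], [3,7,8]

so the chain groups are C_0 ≅ Z^9, C_1 ≅ Z^15, C_2 ≅ Z^3.

∂_1: C_1 → C_0 sends each edge [p,q] (with p < q) to q − p.
This gives a 9×15 integer matrix of rank 8; reducing to Smith normal form yields diagonal entries (1,1,1,1,1,1,1,1).

The boundary map ∂_2: C_2 → C_1 acts by ∂[p,q,r] = [q,r] − [p,r] + [p,q]. For instance
  ∂[2,4,6] = [4,6] − [2,6] + [2,4],
  ∂[2,4,9] = [4,9] − [2,9] + [2,4].
The 15×3 boundary matrix has rank 3 and Smith normal form diag(1,1,1).

Computing H_k = (kernel of ∂_k) / (image of ∂_{k+1}):

  H_1: rank ker ∂_1 − rank ∂_2 = (15 − 8) − 3 = 4, and the invariant factors of ∂_2 are all 1, so H_1 ≅ Z^4.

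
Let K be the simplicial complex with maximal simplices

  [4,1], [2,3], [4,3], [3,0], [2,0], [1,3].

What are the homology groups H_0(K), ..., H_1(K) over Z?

K has 5 vertices, 6 edges.
rank ∂_0 = 0, rank ∂_1 = 4 ⇒ b_0 = 5 − 0 − 4 = 1; all invariant factors of ∂_1 are 1 so no torsion. So H_0 ≅ Z.
rank ∂_1 = 4, rank ∂_2 = 0 ⇒ b_1 = 6 − 4 − 0 = 2. So H_1 ≅ Z^2.

H_0 ≅ Z,  H_1 ≅ Z^2.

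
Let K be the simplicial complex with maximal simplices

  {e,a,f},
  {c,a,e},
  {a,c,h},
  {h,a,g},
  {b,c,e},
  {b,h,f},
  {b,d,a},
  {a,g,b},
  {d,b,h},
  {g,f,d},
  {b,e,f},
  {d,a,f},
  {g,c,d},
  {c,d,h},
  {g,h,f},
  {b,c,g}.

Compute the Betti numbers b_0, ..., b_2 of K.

b_0 = 1, b_1 = 2, b_2 = 1.

Order the vertices as a < b < c < d < e < f < g < h. Listing each simplex with vertices in this order, K has dimension 2 with simplices:

  0-simplices (8): a, b, c, d, e, f, g, h
  1-simplices (24): ab, ac, ad, ae, af, ag, ah, bc, bd, be, bf, bg, bh, cd, ce, cg, ch, df, dg, dh, ef, fg, fh, gh
  2-simplices (16): abd, abg, ace, ach, adf, aef, agh, bce, bcg, bdh, bef, bfh, cdg, cdh, dfg, fgh

Hence C_0 ≅ Z^8, C_1 ≅ Z^24, C_2 ≅ Z^16.

The boundary map ∂_1: C_1 → C_0 is given by ∂[p,q] = [q] − [p].
The 8×24 boundary matrix has rank 7 and Smith normal form diag(1,1,1,1,1,1,1).

The boundary map ∂_2: C_2 → C_1 maps a triangle to the signed sum of its edges. For instance
  ∂adf = df − af + ad,
  ∂abg = bg − ag + ab.
The resulting 24×16 matrix has rank 15, and its Smith normal form has invariant factors (1,1,1,1,1,1,1,1,1,1,1,1,1,1,1).

From H_k ≅ ker(∂_k) / im(∂_{k+1}) we obtain:

  H_0: rank C_0 − rank ∂_1 = 8 − 7 = 1, and the invariant factors of ∂_1 are all 1, so H_0 ≅ Z.
  H_1: rank ker ∂_1 − rank ∂_2 = (24 − 7) − 15 = 2, and the invariant factors of ∂_2 are all 1, so H_1 ≅ Z^2.
  H_2: rank ker ∂_2 − rank ∂_3 = (16 − 15) − 0 = 1, and there is no ∂_3, so H_2 ≅ Z.

As a check, the Euler characteristic is 8 − 24 + 16 = 0, which agrees with 1 − 2 + 1 = 0.
(K is a triangulation of the torus T^2.)

Hence the Betti numbers are b_0 = 1, b_1 = 2, b_2 = 1.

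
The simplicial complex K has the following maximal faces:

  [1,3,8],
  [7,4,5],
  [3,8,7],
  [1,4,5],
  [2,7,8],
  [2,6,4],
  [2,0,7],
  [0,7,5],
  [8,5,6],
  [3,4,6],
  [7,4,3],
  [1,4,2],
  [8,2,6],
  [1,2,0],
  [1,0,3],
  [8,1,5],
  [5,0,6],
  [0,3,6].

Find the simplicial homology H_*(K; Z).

H_0 = Z,  H_1 = Z^2,  H_2 = Z.

Take the total order 0 < 1 < 2 < 3 < 4 < 5 < 6 < 7 < 8 on the vertex set. Then K (dimension 2) consists of the simplices:

  0-simplices (9): [0], [1], [2], [3], [4], [5], [6], [7], [8]
  1-simplices (27): (27 of them)
  2-simplices (18): [0,1,2], [0,1,3], [0,2,7], [0,3,6], [0,5,6], [0,5,7], [1,2,4], [1,3,8], [1,4,5], [1,5,8], [2,4,6], [2,6,8], [2,7,8], [3,4,6], [3,4,7], [3,7,8], [4,5,7], [5,6,8]

so the chain groups are C_0 ≅ Z^9, C_1 ≅ Z^27, C_2 ≅ Z^18.

Boundary ∂_1: C_1 → C_0 is given by ∂[p,q] = [q] − [p]. For instance
  ∂[5,7] = [7] − [5].
The 9×27 boundary matrix has rank 8 and Smith normal form diag(1,1,1,1,1,1,1,1).

∂_2: C_2 → C_1 acts by ∂[p,q,r] = [q,r] − [p,r] + [p,q]. For instance
  ∂[2,6,8] = [6,8] − [2,8] + [2,6],
  ∂[1,4,5] = [4,5] − [1,5] + [1,4].
This gives a 27×18 integer matrix of rank 17; reducing to Smith normal form yields diagonal entries (1,1,1,1,1,1,1,1,1,1,1,1,1,1,1,1,1).

Now H_k = ker ∂_k / im ∂_{k+1}, so:

  H_0: rank C_0 − rank ∂_1 = 9 − 8 = 1, and the invariant factors of ∂_1 are all 1, so H_0 = Z.
  H_1: rank ker ∂_1 − rank ∂_2 = (27 − 8) − 17 = 2, and the invariant factors of ∂_2 are all 1, so H_1 = Z^2.
  H_2: rank ker ∂_2 − rank ∂_3 = (18 − 17) − 0 = 1, and there is no ∂_3, so H_2 = Z.

(K is a triangulation of the torus T^2.)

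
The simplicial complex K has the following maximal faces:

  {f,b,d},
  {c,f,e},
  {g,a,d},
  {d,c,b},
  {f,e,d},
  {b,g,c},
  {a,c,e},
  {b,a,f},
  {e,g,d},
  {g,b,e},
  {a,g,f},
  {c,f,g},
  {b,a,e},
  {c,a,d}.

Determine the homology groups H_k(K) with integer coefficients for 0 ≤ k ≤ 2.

H_0 ≅ Z,  H_1 ≅ Z^2,  H_2 ≅ Z.

We work with the vertex ordering a < b < c < d < e < f < g. The simplices of K, each written with vertices in increasing order, are:

  0-simplices (7): a, b, c, d, e, f, g
  1-simplices (21): ab, ac, ad, ae, af, ag, bc, bd, be, bf, bg, cd, ce, cf, cg, de, df, dg, ef, eg, fg
  2-simplices (14): abe, abf, acd, ace, adg, afg, bcd, bcg, bdf, beg, cef, cfg, def, deg

so the chain groups are C_0 ≅ Z^7, C_1 ≅ Z^21, C_2 ≅ Z^14.

∂_1: C_1 → C_0 maps an edge to its endpoints' difference, ∂[p,q] = q − p.
The 7×21 boundary matrix has rank 6 and Smith normal form diag(1,1,1,1,1,1).

Boundary ∂_2: C_2 → C_1 acts by ∂[p,q,r] = [q,r] − [p,r] + [p,q]. For instance
  ∂bcd = cd − bd + bc,
  ∂abe = be − ae + ab.
The resulting 21×14 matrix has rank 13, and its Smith normal form has invariant factors (1,1,1,1,1,1,1,1,1,1,1,1,1).

From H_k ≅ ker(∂_k) / im(∂_{k+1}) we obtain:

  H_0: rank C_0 − rank ∂_1 = 7 − 6 = 1, and the invariant factors of ∂_1 are all 1, so H_0 = Z.
  H_1: rank ker ∂_1 − rank ∂_2 = (21 − 6) − 13 = 2, and the invariant factors of ∂_2 are all 1, so H_1 = Z^2.
  H_2: rank ker ∂_2 − rank ∂_3 = (14 − 13) − 0 = 1, and there is no ∂_3, so H_2 = Z.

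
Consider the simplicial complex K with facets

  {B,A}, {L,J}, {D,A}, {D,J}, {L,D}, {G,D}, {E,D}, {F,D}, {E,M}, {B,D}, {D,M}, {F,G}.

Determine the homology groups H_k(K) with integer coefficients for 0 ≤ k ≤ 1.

We work with the vertex ordering A < B < D < E < F < G < J < L < M. The simplices of K, each written with vertices in increasing order, are:

  0-simplices (9): A, B, D, E, F, G, J, L, M
  1-simplices (12): AB, AD, BD, DE, DF, DG, DJ, DL, DM, EM, FG, JL

so the chain groups are C_0 ≅ Z^9, C_1 ≅ Z^12.

Boundary ∂_1: C_1 → C_0 sends each edge [p,q] (with p < q) to q − p.
This gives a 9×12 integer matrix of rank 8; reducing to Smith normal form yields diagonal entries (1,1,1,1,1,1,1,1).

Computing H_k = (kernel of ∂_k) / (image of ∂_{k+1}):

  H_0: rank C_0 − rank ∂_1 = 9 − 8 = 1, and the invariant factors of ∂_1 are all 1, so H_0 ≅ Z.
  H_1: rank ker ∂_1 − rank ∂_2 = (12 − 8) − 0 = 4, and there is no ∂_2, so H_1 ≅ Z^4.

As a check, the Euler characteristic is 9 − 12 = -3, which agrees with 1 − 4 = -3.

H_0 ≅ Z,  H_1 ≅ Z^4.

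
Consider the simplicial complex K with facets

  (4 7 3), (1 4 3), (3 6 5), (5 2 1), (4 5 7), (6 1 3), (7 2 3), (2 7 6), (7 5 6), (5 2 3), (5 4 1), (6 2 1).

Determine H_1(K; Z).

H_1 ≅ Z_2.

Fix the vertex order 1 < 2 < 3 < 4 < 5 < 6 < 7 and write every simplex with vertices in increasing order. Then dim K = 2 and the simplices of K are:

  0-simplices (7): [1], [2], [3], [4], [5], [6], [7]
  1-simplices (18): [1,2], [1,3], [1,4], [1,5], [1,6], [2,3], [2,5], [2,6], [2,7], [3,4], [3,5], [3,6], [3,7], [4,5], [4,7], [5,6], [5,7], [6,7]
  2-simplices (12): [1,2,5], [1,2,6], [1,3,4], [1,3,6], [1,4,5], [2,3,5], [2,3,7], [2,6,7], [3,4,7], [3,5,6], [4,5,7], [5,6,7]

Hence C_0 ≅ Z^7, C_1 ≅ Z^18, C_2 ≅ Z^12.

The boundary map ∂_1: C_1 → C_0 is given by ∂[p,q] = [q] − [p].
As a 7×18 matrix over Z this has rank 6, with invariant factors (1,1,1,1,1,1).

∂_2: C_2 → C_1 maps a triangle to the signed sum of its edges. For instance
  ∂[1,3,6] = [3,6] − [1,6] + [1,3],
  ∂[2,3,7] = [3,7] − [2,7] + [2,3].
As a 18×12 matrix over Z this has rank 12, with invariant factors (1,1,1,1,1,1,1,1,1,1,1,2).

Computing H_k = (kernel of ∂_k) / (image of ∂_{k+1}):

  H_1: rank ker ∂_1 − rank ∂_2 = (18 − 6) − 12 = 0, and ∂_2 has invariant factor 2 > 1, so H_1 ≅ Z_2.

(K is a triangulation of the real projective plane RP^2.)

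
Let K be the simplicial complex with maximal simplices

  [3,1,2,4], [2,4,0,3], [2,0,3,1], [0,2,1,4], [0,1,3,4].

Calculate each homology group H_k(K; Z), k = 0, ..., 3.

H_0 ≅ Z,  H_1 = 0,  H_2 = 0,  H_3 ≅ Z.

Take the total order 0 < 1 < 2 < 3 < 4 on the vertex set. Then K (dimension 3) consists of the simplices:

  0-simplices (5): [0], [1], [2], [3], [4]
  1-simplices (10): [0,1], [0,2], [0,3], [0,4], [1,2], [1,3], [1,4], [2,3], [2,4], [3,4]
  2-simplices (10): [0,1,2], [0,1,3], [0,1,4], [0,2,3], [0,2,4], [0,3,4], [1,2,3], [1,2,4], [1,3,4], [2,3,4]
  3-simplices (5): [0,1,2,3], [0,1,2,4], [0,1,3,4], [0,2,3,4], [1,2,3,4]

so the chain groups are C_0 ≅ Z^5, C_1 ≅ Z^10, C_2 ≅ Z^10, C_3 ≅ Z^5.

∂_1: C_1 → C_0 is given by ∂[p,q] = [q] − [p].
As a 5×10 matrix over Z this has rank 4, with invariant factors (1,1,1,1).

∂_2: C_2 → C_1 sends each 2-simplex [p,q,r] to [q,r] − [p,r] + [p,q]. For instance
  ∂[1,2,3] = [2,3] − [1,3] + [1,2],
  ∂[0,1,4] = [1,4] − [0,4] + [0,1].
The resulting 10×10 matrix has rank 6, and its Smith normal form has invariant factors (1,1,1,1,1,1).

Boundary ∂_3: C_3 → C_2 sends each 3-simplex σ to the alternating sum Σ_i (−1)^i (σ with its i-th vertex removed). For instance
  ∂[0,1,3,4] = [1,3,4] − [0,3,4] + [0,1,4] − [0,1,3],
  ∂[0,1,2,4] = [1,2,4] − [0,2,4] + [0,1,4] − [0,1,2].
As a 10×5 matrix over Z this has rank 4, with invariant factors (1,1,1,1).

From H_k ≅ ker(∂_k) / im(∂_{k+1}) we obtain:

  H_0: rank C_0 − rank ∂_1 = 5 − 4 = 1, and the invariant factors of ∂_1 are all 1, so H_0 ≅ Z.
  H_1: rank ker ∂_1 − rank ∂_2 = (10 − 4) − 6 = 0, and the invariant factors of ∂_2 are all 1, so H_1 ≅ 0.
  H_2: rank ker ∂_2 − rank ∂_3 = (10 − 6) − 4 = 0, and the invariant factors of ∂_3 are all 1, so H_2 ≅ 0.
  H_3: rank ker ∂_3 − rank ∂_4 = (5 − 4) − 0 = 1, and there is no ∂_4, so H_3 ≅ Z.

As a check, the Euler characteristic is 5 − 10 + 10 − 5 = 0, which agrees with 1 − 0 + 0 − 1 = 0.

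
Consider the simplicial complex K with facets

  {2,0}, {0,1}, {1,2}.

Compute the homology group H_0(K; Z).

Fix the vertex order 0 < 1 < 2 and write every simplex with vertices in increasing order. Then dim K = 1 and the simplices of K are:

  0-simplices (3): [0], [1], [2]
  1-simplices (3): [0,1], [0,2], [1,2]

giving chain groups C_0 ≅ Z^3, C_1 ≅ Z^3.

Boundary ∂_1: C_1 → C_0 sends each edge [p,q] (with p < q) to q − p.
This gives a 3×3 integer matrix of rank 2; reducing to Smith normal form yields diagonal entries (1,1).

From H_k ≅ ker(∂_k) / im(∂_{k+1}) we obtain:

  H_0: rank C_0 − rank ∂_1 = 3 − 2 = 1, and the invariant factors of ∂_1 are all 1, so H_0 ≅ Z.

(K is a triangulation of the circle S^1.)

H_0 ≅ Z.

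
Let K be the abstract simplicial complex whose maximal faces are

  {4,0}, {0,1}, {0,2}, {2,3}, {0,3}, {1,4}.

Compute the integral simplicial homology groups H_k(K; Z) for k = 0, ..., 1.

Take the total order 0 < 1 < 2 < 3 < 4 on the vertex set. Then K (dimension 1) consists of the simplices:

  0-simplices (5): [0], [1], [2], [3], [4]
  1-simplices (6): [0,1], [0,2], [0,3], [0,4], [1,4], [2,3]

Hence C_0 ≅ Z^5, C_1 ≅ Z^6.

Boundary ∂_1: C_1 → C_0 is given by ∂[p,q] = [q] − [p].
This gives a 5×6 integer matrix of rank 4; reducing to Smith normal form yields diagonal entries (1,1,1,1).

Computing H_k = (kernel of ∂_k) / (image of ∂_{k+1}):

  H_0: rank C_0 − rank ∂_1 = 5 − 4 = 1, and the invariant factors of ∂_1 are all 1, so H_0 ≅ Z.
  H_1: rank ker ∂_1 − rank ∂_2 = (6 − 4) − 0 = 2, and there is no ∂_2, so H_1 ≅ Z^2.

As a check, the Euler characteristic is 5 − 6 = -1, which agrees with 1 − 2 = -1.

H_0 ≅ Z,  H_1 ≅ Z^2.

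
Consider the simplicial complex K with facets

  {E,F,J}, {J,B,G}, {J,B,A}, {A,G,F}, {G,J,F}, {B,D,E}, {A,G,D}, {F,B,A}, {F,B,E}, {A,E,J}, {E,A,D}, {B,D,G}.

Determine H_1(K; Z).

We work with the vertex ordering A < B < D < E < F < G < J. The simplices of K, each written with vertices in increasing order, are:

  0-simplices (7): A, B, D, E, F, G, J
  1-simplices (18): AB, AD, AE, AF, AG, AJ, BD, BE, BF, BG, BJ, DE, DG, EF, EJ, FG, FJ, GJ
  2-simplices (12): ABF, ABJ, ADE, ADG, AEJ, AFG, BDE, BDG, BEF, BGJ, EFJ, FGJ

giving chain groups C_0 ≅ Z^7, C_1 ≅ Z^18, C_2 ≅ Z^12.

∂_1: C_1 → C_0 maps an edge to its endpoints' difference, ∂[p,q] = q − p.
The resulting 7×18 matrix has rank 6, and its Smith normal form has invariant factors (1,1,1,1,1,1).

The boundary map ∂_2: C_2 → C_1 maps a triangle to the signed sum of its edges. For instance
  ∂AFG = FG − AG + AF,
  ∂BDG = DG − BG + BD.
As a 18×12 matrix over Z this has rank 12, with invariant factors (1,1,1,1,1,1,1,1,1,1,1,2).

Now H_k = ker ∂_k / im ∂_{k+1}, so:

  H_1: rank ker ∂_1 − rank ∂_2 = (18 − 6) − 12 = 0, and ∂_2 has invariant factor 2 > 1, so H_1 = Z/2.

H_1 ≅ Z/2.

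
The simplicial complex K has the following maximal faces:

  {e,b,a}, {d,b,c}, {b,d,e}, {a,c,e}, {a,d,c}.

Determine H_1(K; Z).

H_1 ≅ Z.

We work with the vertex ordering a < b < c < d < e. The simplices of K, each written with vertices in increasing order, are:

  0-simplices (5): a, b, c, d, e
  1-simplices (10): ab, ac, ad, ae, bc, bd, be, cd, ce, de
  2-simplices (5): abe, acd, ace, bcd, bde

giving chain groups C_0 ≅ Z^5, C_1 ≅ Z^10, C_2 ≅ Z^5.

The boundary map ∂_1: C_1 → C_0 sends each edge [p,q] (with p < q) to q − p.
The resulting 5×10 matrix has rank 4, and its Smith normal form has invariant factors (1,1,1,1).

∂_2: C_2 → C_1 maps a triangle to the signed sum of its edges. For instance
  ∂abe = be − ae + ab,
  ∂bde = de − be + bd.
The 10×5 boundary matrix has rank 5 and Smith normal form diag(1,1,1,1,1).

Reading off H_k = ker ∂_k / im ∂_{k+1}:

  H_1: rank ker ∂_1 − rank ∂_2 = (10 − 4) − 5 = 1, and the invariant factors of ∂_2 are all 1, so H_1 ≅ Z.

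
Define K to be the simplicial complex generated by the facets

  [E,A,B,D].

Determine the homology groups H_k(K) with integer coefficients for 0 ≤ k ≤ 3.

We work with the vertex ordering A < B < D < E. The simplices of K, each written with vertices in increasing order, are:

  0-simplices (4): A, B, D, E
  1-simplices (6): AB, AD, AE, BD, BE, DE
  2-simplices (4): ABD, ABE, ADE, BDE
  3-simplices (1): ABDE

so the chain groups are C_0 ≅ Z^4, C_1 ≅ Z^6, C_2 ≅ Z^4, C_3 ≅ Z^1.

∂_1: C_1 → C_0 is given by ∂[p,q] = [q] − [p]. For instance
  ∂AB = B − A.
As a 4×6 matrix over Z this has rank 3, with invariant factors (1,1,1).

The boundary map ∂_2: C_2 → C_1 acts by ∂[p,q,r] = [q,r] − [p,r] + [p,q]. For instance
  ∂ABE = BE − AE + AB,
  ∂ADE = DE − AE + AD.
As a 6×4 matrix over Z this has rank 3, with invariant factors (1,1,1).

The boundary map ∂_3: C_3 → C_2 sends each 3-simplex σ to the alternating sum Σ_i (−1)^i (σ with its i-th vertex removed). For instance
  ∂ABDE = BDE − ADE + ABE − ABD.
The resulting 4×1 matrix has rank 1, and its Smith normal form has invariant factors (1).

From H_k ≅ ker(∂_k) / im(∂_{k+1}) we obtain:

  H_0: rank C_0 − rank ∂_1 = 4 − 3 = 1, and the invariant factors of ∂_1 are all 1, so H_0 ≅ Z.
  H_1: rank ker ∂_1 − rank ∂_2 = (6 − 3) − 3 = 0, and the invariant factors of ∂_2 are all 1, so H_1 ≅ 0.
  H_2: rank ker ∂_2 − rank ∂_3 = (4 − 3) − 1 = 0, and the invariant factors of ∂_3 are all 1, so H_2 ≅ 0.
  H_3: rank ker ∂_3 − rank ∂_4 = (1 − 1) − 0 = 0, and there is no ∂_4, so H_3 ≅ 0.

H_0 ≅ Z,  H_1 = 0,  H_2 = 0,  H_3 = 0.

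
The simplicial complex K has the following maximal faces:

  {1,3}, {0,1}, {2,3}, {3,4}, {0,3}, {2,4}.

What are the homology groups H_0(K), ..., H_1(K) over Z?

Fix the vertex order 0 < 1 < 2 < 3 < 4 and write every simplex with vertices in increasing order. Then dim K = 1 and the simplices of K are:

  0-simplices (5): [0], [1], [2], [3], [4]
  1-simplices (6): [0,1], [0,3], [1,3], [2,3], [2,4], [3,4]

so the chain groups are C_0 ≅ Z^5, C_1 ≅ Z^6.

∂_1: C_1 → C_0 sends each edge [p,q] (with p < q) to q − p. For instance
  ∂[1,3] = [3] − [1].
This gives a 5×6 integer matrix of rank 4; reducing to Smith normal form yields diagonal entries (1,1,1,1).

Computing H_k = (kernel of ∂_k) / (image of ∂_{k+1}):

  H_0: rank C_0 − rank ∂_1 = 5 − 4 = 1, and the invariant factors of ∂_1 are all 1, so H_0 = Z.
  H_1: rank ker ∂_1 − rank ∂_2 = (6 − 4) − 0 = 2, and there is no ∂_2, so H_1 = Z^2.

H_0 = Z,  H_1 = Z^2.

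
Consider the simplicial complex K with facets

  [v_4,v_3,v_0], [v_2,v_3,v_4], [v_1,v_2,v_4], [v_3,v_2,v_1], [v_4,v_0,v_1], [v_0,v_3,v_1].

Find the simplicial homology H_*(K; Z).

Order the vertices as v_0 < v_1 < v_2 < v_3 < v_4. Listing each simplex with vertices in this order, K has dimension 2 with simplices:

  0-simplices (5): [v_0], [v_1], [v_2], [v_3], [v_4]
  1-simplices (9): [v_0,v_1], [v_0,v_3], [v_0,v_4], [v_1,v_2], [v_1,v_3], [v_1,v_4], [v_2,v_3], [v_2,v_4], [v_3,v_4]
  2-simplices (6): [v_0,v_1,v_3], [v_0,v_1,v_4], [v_0,v_3,v_4], [v_1,v_2,v_3], [v_1,v_2,v_4], [v_2,v_3,v_4]

Hence C_0 ≅ Z^5, C_1 ≅ Z^9, C_2 ≅ Z^6.

Boundary ∂_1: C_1 → C_0 sends each edge [p,q] (with p < q) to q − p. For instance
  ∂[v_1,v_2] = [v_2] − [v_1].
The resulting 5×9 matrix has rank 4, and its Smith normal form has invariant factors (1,1,1,1).

The boundary map ∂_2: C_2 → C_1 acts by ∂[p,q,r] = [q,r] − [p,r] + [p,q]. For instance
  ∂[v_0,v_3,v_4] = [v_3,v_4] − [v_0,v_4] + [v_0,v_3],
  ∂[v_1,v_2,v_3] = [v_2,v_3] − [v_1,v_3] + [v_1,v_2].
This gives a 9×6 integer matrix of rank 5; reducing to Smith normal form yields diagonal entries (1,1,1,1,1).

Reading off H_k = ker ∂_k / im ∂_{k+1}:

  H_0: rank C_0 − rank ∂_1 = 5 − 4 = 1, and the invariant factors of ∂_1 are all 1, so H_0 = Z.
  H_1: rank ker ∂_1 − rank ∂_2 = (9 − 4) − 5 = 0, and the invariant factors of ∂_2 are all 1, so H_1 = 0.
  H_2: rank ker ∂_2 − rank ∂_3 = (6 − 5) − 0 = 1, and there is no ∂_3, so H_2 = Z.

H_0 ≅ Z,  H_1 = 0,  H_2 ≅ Z.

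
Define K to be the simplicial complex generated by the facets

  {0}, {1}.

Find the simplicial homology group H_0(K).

H_0 = Z^2.

Take the total order 0 < 1 on the vertex set. Then K (dimension 0) consists of the simplices:

  0-simplices (2): [0], [1]

giving chain groups C_0 ≅ Z^2.

Reading off H_k = ker ∂_k / im ∂_{k+1}:

  H_0: rank C_0 − rank ∂_1 = 2 − 0 = 2, and there is no ∂_1, so H_0 ≅ Z^2.

(K is a triangulation of a set of 2 points.)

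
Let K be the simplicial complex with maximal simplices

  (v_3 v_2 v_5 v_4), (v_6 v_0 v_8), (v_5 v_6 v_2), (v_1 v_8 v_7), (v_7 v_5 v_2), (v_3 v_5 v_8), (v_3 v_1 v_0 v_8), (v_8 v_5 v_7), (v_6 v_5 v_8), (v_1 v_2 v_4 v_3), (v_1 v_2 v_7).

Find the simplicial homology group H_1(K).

We work with the vertex ordering v_0 < v_1 < v_2 < v_3 < v_4 < v_5 < v_6 < v_7 < v_8. The simplices of K, each written with vertices in increasing order, are:

  0-simplices (9): [v_0], [v_1], [v_2], [v_3], [v_4], [v_5], [v_6], [v_7], [v_8]
  1-simplices (23): (23 of them)
  2-simplices (19): (19 of them)
  3-simplices (3): [v_0,v_1,v_3,v_8], [v_1,v_2,v_3,v_4], [v_2,v_3,v_4,v_5]

giving chain groups C_0 ≅ Z^9, C_1 ≅ Z^23, C_2 ≅ Z^19, C_3 ≅ Z^3.

∂_1: C_1 → C_0 sends each edge [p,q] (with p < q) to q − p. For instance
  ∂[v_1,v_2] = [v_2] − [v_1].
This gives a 9×23 integer matrix of rank 8; reducing to Smith normal form yields diagonal entries (1,1,1,1,1,1,1,1).

Boundary ∂_2: C_2 → C_1 maps a triangle to the signed sum of its edges. For instance
  ∂[v_5,v_6,v_8] = [v_6,v_8] − [v_5,v_8] + [v_5,v_6],
  ∂[v_1,v_2,v_4] = [v_2,v_4] − [v_1,v_4] + [v_1,v_2].
The resulting 23×19 matrix has rank 15, and its Smith normal form has invariant factors (1,1,1,1,1,1,1,1,1,1,1,1,1,1,1).

∂_3: C_3 → C_2 sends each 3-simplex σ to the alternating sum Σ_i (−1)^i (σ with its i-th vertex removed). For instance
  ∂[v_0,v_1,v_3,v_8] = [v_1,v_3,v_8] − [v_0,v_3,v_8] + [v_0,v_1,v_8] − [v_0,v_1,v_3],
  ∂[v_1,v_2,v_3,v_4] = [v_2,v_3,v_4] − [v_1,v_3,v_4] + [v_1,v_2,v_4] − [v_1,v_2,v_3].
The resulting 19×3 matrix has rank 3, and its Smith normal form has invariant factors (1,1,1).

Reading off H_k = ker ∂_k / im ∂_{k+1}:

  H_1: rank ker ∂_1 − rank ∂_2 = (23 − 8) − 15 = 0, and the invariant factors of ∂_2 are all 1, so H_1 ≅ 0.

H_1 ≅ 0.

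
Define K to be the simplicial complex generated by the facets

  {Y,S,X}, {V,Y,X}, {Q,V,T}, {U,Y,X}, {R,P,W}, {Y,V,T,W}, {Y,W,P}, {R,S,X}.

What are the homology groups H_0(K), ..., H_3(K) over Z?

Fix the vertex order P < Q < R < S < T < U < V < W < X < Y and write every simplex with vertices in increasing order. Then dim K = 3 and the simplices of K are:

  0-simplices (10): P, Q, R, S, T, U, V, W, X, Y
  1-simplices (20): PR, PW, PY, QT, QV, RS, RW, RX, SX, SY, TV, TW, TY, UX, UY, VW, VX, VY, WY, XY
  2-simplices (11): PRW, PWY, QTV, RSX, SXY, TVW, TVY, TWY, UXY, VWY, VXY
  3-simplices (1): TVWY

giving chain groups C_0 ≅ Z^10, C_1 ≅ Z^20, C_2 ≅ Z^11, C_3 ≅ Z^1.

Boundary ∂_1: C_1 → C_0 sends each edge [p,q] (with p < q) to q − p. For instance
  ∂PR = R − P.
This gives a 10×20 integer matrix of rank 9; reducing to Smith normal form yields diagonal entries (1,1,1,1,1,1,1,1,1).

∂_2: C_2 → C_1 maps a triangle to the signed sum of its edges. For instance
  ∂UXY = XY − UY + UX,
  ∂SXY = XY − SY + SX.
This gives a 20×11 integer matrix of rank 10; reducing to Smith normal form yields diagonal entries (1,1,1,1,1,1,1,1,1,1).

The boundary map ∂_3: C_3 → C_2 sends each 3-simplex σ to the alternating sum Σ_i (−1)^i (σ with its i-th vertex removed). For instance
  ∂TVWY = VWY − TWY + TVY − TVW.
The resulting 11×1 matrix has rank 1, and its Smith normal form has invariant factors (1).

Computing H_k = (kernel of ∂_k) / (image of ∂_{k+1}):

  H_0: rank C_0 − rank ∂_1 = 10 − 9 = 1, and the invariant factors of ∂_1 are all 1, so H_0 ≅ Z.
  H_1: rank ker ∂_1 − rank ∂_2 = (20 − 9) − 10 = 1, and the invariant factors of ∂_2 are all 1, so H_1 ≅ Z.
  H_2: rank ker ∂_2 − rank ∂_3 = (11 − 10) − 1 = 0, and the invariant factors of ∂_3 are all 1, so H_2 ≅ 0.
  H_3: rank ker ∂_3 − rank ∂_4 = (1 − 1) − 0 = 0, and there is no ∂_4, so H_3 ≅ 0.

H_0 ≅ Z,  H_1 ≅ Z,  H_2 = 0,  H_3 = 0.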